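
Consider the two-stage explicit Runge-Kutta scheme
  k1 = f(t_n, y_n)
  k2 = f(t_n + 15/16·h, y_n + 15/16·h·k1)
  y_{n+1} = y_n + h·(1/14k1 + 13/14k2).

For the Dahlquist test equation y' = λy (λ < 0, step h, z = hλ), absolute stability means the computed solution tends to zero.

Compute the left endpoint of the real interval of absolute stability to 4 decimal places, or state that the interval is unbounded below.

Set f=λy, z=hλ:
  k1=λy_n ⇒ h·k1=z·y_n;  k2=λ(1+15/16z)y_n ⇒ h·k2=z(1+15/16z)y_n
  y_{n+1}/y_n = 1 + 1/14z + 13/14z(1+15/16z) = 1 + z + 195/224z²
  ⇒ R(z) = 1 + z + 195/224z².

Boundary: |R(x)|=1, x<0.
x=-1.14: |R|=0.9913
R=1: x+195/224x²=0 ⇒ x=−224/195=-1.1487; min R=1−1/(4·195/224)=0.7128>−1
Confirm numerically:
  x=-1.021: |R|=0.88648 <1
  x=-0.851: |R|=0.77944 <1
  x=-0.745: |R|=0.73817 <1
  x=-1.554: |R|=1.54827 >1
  x=-1.298: |R|=1.16868 >1
Stable set (-1.1487, 0).

z* = -1.1487.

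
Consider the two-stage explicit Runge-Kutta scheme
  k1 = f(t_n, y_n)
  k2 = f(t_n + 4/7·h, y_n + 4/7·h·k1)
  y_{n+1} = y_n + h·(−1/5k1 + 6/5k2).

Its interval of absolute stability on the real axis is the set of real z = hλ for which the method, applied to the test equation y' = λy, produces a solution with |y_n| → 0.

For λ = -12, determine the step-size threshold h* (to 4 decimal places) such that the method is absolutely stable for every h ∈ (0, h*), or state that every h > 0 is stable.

On y'=λy, z=hλ:
  k1=λy_n ⇒ h·k1=z·y_n;  k2=λ(1+4/7z)y_n ⇒ h·k2=z(1+4/7z)y_n
  y_{n+1}/y_n = 1 − 1/5z + 6/5z(1+4/7z) = 1 + z + 24/35z²
  ⇒ R(z) = 1 + z + 24/35z².

Find x<0 with |R(x)|<1.
x=-1.04: |R|=0.7017
R=1: x+24/35x²=0 ⇒ x=−35/24=-1.4583; min R=1−1/(4·24/35)=0.6354>−1
Confirm numerically:
  x=-1.255: |R|=0.82502 <1
  x=-0.852: |R|=0.64576 <1
  x=-0.787: |R|=0.63771 <1
  x=-1.708: |R|=1.29241 >1
  x=-1.635: |R|=1.19807 >1
  x=-1.533: |R|=1.07849 >1
Stable set (-1.4583, 0).

(-1.4583,0); λ=-12 ⇒ h* = (35/24)/12 = 0.1215.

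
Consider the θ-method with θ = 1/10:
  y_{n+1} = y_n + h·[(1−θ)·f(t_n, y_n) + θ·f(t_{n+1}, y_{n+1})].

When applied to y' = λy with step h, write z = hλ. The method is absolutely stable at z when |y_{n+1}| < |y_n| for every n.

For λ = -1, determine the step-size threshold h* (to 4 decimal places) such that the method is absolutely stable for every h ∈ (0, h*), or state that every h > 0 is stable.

(-2.5000,0); λ=-1 ⇒ h* = (5/2)/1 = 2.5000.

Set f=λy, z=hλ:
  y_{n+1} = y_n + z·[9/10·y_n + 1/10·y_{n+1}] ⇒ (1 − 1/10z)y_{n+1} = (1 + 9/10z)y_n
  Hence R(z) = (1 + 9/10z)/(1 − 1/10z).

Solve |R(x)|<1 on ℝ⁻.
x=-0.91: |R|=0.1659
R=−1: 1+9/10x = −1+1/10x ⇒ -4/5x=2 ⇒ x=2/(-4/5)=-2.5000
Confirm numerically:
  x=-1.786: |R|=0.51536 <1
  x=-1.556: |R|=0.34649 <1
  x=-1.228: |R|=0.09369 <1
  x=-1.087: |R|=0.01957 <1
  x=-3.052: |R|=1.33834 >1
  x=-2.595: |R|=1.06034 >1
So |R|<1 on (-2.5000, 0).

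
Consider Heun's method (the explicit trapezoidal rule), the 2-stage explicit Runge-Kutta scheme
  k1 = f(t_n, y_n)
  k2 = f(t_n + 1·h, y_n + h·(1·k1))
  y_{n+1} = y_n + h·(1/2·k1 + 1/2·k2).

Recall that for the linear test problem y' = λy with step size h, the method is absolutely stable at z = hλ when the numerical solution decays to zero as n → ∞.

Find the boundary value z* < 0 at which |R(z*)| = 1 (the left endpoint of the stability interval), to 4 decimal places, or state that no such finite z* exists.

left endpoint -2.0000.

With y'=λy (z=hλ):
  order 2, 2-stage ⇒ R(z)=1+z+z^2/2
  (e.g. R(-1.05)=0.50125, |R|=0.50125)

Find x<0 with |R(x)|<1.
x=-1.05: |R|=0.5012
|R(-2.05)|=1.0512 |R(-1.69)|=0.7380 |R(-1)|=0.5000
Bisect:
  x_lo=-2.3309 |R|=1.3856  x_hi=-0.1493 |R|=0.8618
  mid=-1.24012 |R|=0.52883 →hi
  mid=-1.78550 |R|=0.80851 →hi
  mid=-2.05820 |R|=1.05989 →lo
  mid=-1.92185 |R|=0.92490 →hi
  mid=-1.99002 |R|=0.99007 →hi
  mid=-2.02411 |R|=1.02440 →lo
  mid=-2.00707 |R|=1.00709 →lo
  mid=-1.99854 |R|=0.99855 →hi
  mid=-2.00281 |R|=1.00281 →lo
  ...
  [-2.00001,-1.99988] ⇒ x*=-2.0000
Stable set (-2.0000, 0).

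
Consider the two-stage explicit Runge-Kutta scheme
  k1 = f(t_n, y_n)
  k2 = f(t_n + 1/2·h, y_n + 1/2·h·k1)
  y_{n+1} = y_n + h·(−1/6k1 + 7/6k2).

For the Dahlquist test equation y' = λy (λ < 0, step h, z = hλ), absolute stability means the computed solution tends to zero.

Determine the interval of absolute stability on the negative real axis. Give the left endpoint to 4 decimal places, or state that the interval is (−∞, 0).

z∈(-1.7143,0).

On y'=λy, z=hλ:
  k1=λy_n ⇒ h·k1=z·y_n;  k2=λ(1+1/2z)y_n ⇒ h·k2=z(1+1/2z)y_n
  y_{n+1}/y_n = 1 − 1/6z + 7/6z(1+1/2z) = 1 + z + 7/12z²
  R(z) = 1 + z + 7/12z².

Boundary: |R(x)|=1, x<0.
x=-1.04: |R|=0.5909
R=1: x+7/12x²=0 ⇒ x=−12/7=-1.7143; min R=1−1/(4·7/12)=0.5714>−1
Confirm numerically:
  x=-1.641: |R|=0.92985 <1
  x=-1.589: |R|=0.88387 <1
  x=-1.048: |R|=0.59268 <1
  x=-2.226: |R|=1.66446 >1
  x=-2.074: |R|=1.43519 >1
  x=-1.796: |R|=1.08561 >1
Stable set (-1.7143, 0).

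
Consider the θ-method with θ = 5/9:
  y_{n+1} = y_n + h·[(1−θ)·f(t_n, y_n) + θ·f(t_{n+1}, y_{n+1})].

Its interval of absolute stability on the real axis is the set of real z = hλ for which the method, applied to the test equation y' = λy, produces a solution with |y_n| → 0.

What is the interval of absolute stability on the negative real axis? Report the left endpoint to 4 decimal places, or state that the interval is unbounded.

With y'=λy (z=hλ):
  y_{n+1} = y_n + z·[4/9·y_n + 5/9·y_{n+1}] ⇒ (1 − 5/9z)y_{n+1} = (1 + 4/9z)y_n
  Hence R(z) = (1 + 4/9z)/(1 − 5/9z).

Boundary: |R(x)|=1, x<0.
x=-1.63: |R|=0.1446
x=-2: |R|=0.0526
x=-10: |R|=0.5254
x=-100: |R|=0.7682
θ=5/9≥1/2 ⇒ |1+4/9x|<|1−5/9x| ∀x<0 ⇒ unbounded interval.

(−∞, 0) — no finite endpoint.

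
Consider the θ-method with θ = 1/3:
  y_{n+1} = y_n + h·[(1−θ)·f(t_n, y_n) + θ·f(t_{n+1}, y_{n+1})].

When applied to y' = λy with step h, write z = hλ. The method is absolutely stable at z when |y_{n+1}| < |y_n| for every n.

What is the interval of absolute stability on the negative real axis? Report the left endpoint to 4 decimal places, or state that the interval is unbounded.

(-6.0000, 0).

Set f=λy, z=hλ:
  y_{n+1} = y_n + z·[2/3·y_n + 1/3·y_{n+1}] ⇒ (1 − 1/3z)y_{n+1} = (1 + 2/3z)y_n
  ⇒ R(z) = (1 + 2/3z)/(1 − 1/3z).

Boundary: |R(x)|=1, x<0.
x=-0.97: |R|=0.2670
R=−1: 1+2/3x = −1+1/3x ⇒ -1/3x=2 ⇒ x=2/(-1/3)=-6.0000
Confirm numerically:
  x=-4.430: |R|=0.78869 <1
  x=-3.367: |R|=0.58646 <1
  x=-2.562: |R|=0.38188 <1
  x=-6.310: |R|=1.03330 >1
  x=-6.228: |R|=1.02471 >1
Interval (-6.0000, 0).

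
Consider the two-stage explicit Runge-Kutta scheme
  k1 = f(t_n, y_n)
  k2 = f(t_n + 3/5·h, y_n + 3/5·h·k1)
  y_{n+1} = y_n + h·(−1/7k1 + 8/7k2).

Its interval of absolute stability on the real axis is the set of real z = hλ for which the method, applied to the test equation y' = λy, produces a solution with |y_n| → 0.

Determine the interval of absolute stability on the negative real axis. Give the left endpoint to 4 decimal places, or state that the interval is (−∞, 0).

With y'=λy (z=hλ):
  k1=λy_n ⇒ h·k1=z·y_n;  k2=λ(1+3/5z)y_n ⇒ h·k2=z(1+3/5z)y_n
  y_{n+1}/y_n = 1 − 1/7z + 8/7z(1+3/5z) = 1 + z + 24/35z²
  Hence R(z) = 1 + z + 24/35z².

Find x<0 with |R(x)|<1.
x=-1.14: |R|=0.7512
R=1: x+24/35x²=0 ⇒ x=−35/24=-1.4583; min R=1−1/(4·24/35)=0.6354>−1
Confirm numerically:
  x=-1.342: |R|=0.89295 <1
  x=-0.668: |R|=0.63798 <1
  x=-0.653: |R|=0.63939 <1
  x=-0.589: |R|=0.64889 <1
  x=-1.975: |R|=1.69971 >1
  x=-1.768: |R|=1.37542 >1
  x=-1.718: |R|=1.30590 >1
So |R|<1 on (-1.4583, 0).

(-1.4583, 0).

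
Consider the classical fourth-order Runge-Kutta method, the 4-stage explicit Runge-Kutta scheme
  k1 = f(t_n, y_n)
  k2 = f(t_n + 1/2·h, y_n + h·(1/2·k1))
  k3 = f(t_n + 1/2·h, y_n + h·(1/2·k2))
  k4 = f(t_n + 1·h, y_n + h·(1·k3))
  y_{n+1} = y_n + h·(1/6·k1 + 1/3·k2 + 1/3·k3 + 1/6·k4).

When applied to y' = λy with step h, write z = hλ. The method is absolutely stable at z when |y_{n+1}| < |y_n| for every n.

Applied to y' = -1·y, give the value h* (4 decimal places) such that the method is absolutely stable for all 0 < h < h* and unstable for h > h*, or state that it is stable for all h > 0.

(-2.7853,0); λ=-1 ⇒ h* = 2.7853.

With y'=λy (z=hλ):
  order 4, 4-stage ⇒ R(z)=1+z+z^2/2+z^3/6+z^4/24
  (e.g. R(-1.32)=0.29437, |R|=0.29437)

Find x<0 with |R(x)|<1.
x=-1.32: |R|=0.2944
|R(-1.88)|=0.3003 |R(-1.66)|=0.2718 |R(-1.61)|=0.2705
Bisect:
  x_lo=-3.3744 |R|=2.3173  x_hi=-0.3690 |R|=0.6914
  mid=-1.87172 |R|=0.29846 →hi
  mid=-2.62305 |R|=0.78170 →hi
  mid=-2.99872 |R|=1.37243 →lo
  mid=-2.81088 |R|=1.03927 →lo
  mid=-2.71697 |R|=0.90178 →hi
  mid=-2.76392 |R|=0.96826 →hi
  mid=-2.78740 |R|=1.00319 →lo
  mid=-2.77566 |R|=0.98558 →hi
  mid=-2.78153 |R|=0.99435 →hi
  mid=-2.78447 |R|=0.99876 →hi
  ...
  [-2.78539,-2.78520] ⇒ x*=-2.7853
Interval (-2.7853, 0).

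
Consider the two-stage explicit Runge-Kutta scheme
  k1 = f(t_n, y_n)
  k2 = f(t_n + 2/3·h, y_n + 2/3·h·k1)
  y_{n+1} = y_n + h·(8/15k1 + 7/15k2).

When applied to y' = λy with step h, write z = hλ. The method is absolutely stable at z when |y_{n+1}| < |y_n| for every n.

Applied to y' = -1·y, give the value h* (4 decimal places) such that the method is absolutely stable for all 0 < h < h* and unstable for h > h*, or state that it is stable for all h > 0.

Test eqn y'=λy, z=hλ:
  k1=λy_n ⇒ h·k1=z·y_n;  k2=λ(1+2/3z)y_n ⇒ h·k2=z(1+2/3z)y_n
  y_{n+1}/y_n = 1 + 8/15z + 7/15z(1+2/3z) = 1 + z + 14/45z²
  ⇒ R(z) = 1 + z + 14/45z².

Find x<0 with |R(x)|<1.
x=-1.05: |R|=0.2930
R=1: x+14/45x²=0 ⇒ x=−45/14=-3.2143; min R=1−1/(4·14/45)=0.1964>−1
Confirm numerically:
  x=-2.982: |R|=0.78450 <1
  x=-2.504: |R|=0.44667 <1
  x=-1.853: |R|=0.21523 <1
  x=-1.680: |R|=0.19808 <1
  x=-3.705: |R|=1.56563 >1
  x=-3.639: |R|=1.48083 >1
Interval (-3.2143, 0).

(-3.2143,0); λ=-1 ⇒ h* = (45/14)/1 = 3.2143.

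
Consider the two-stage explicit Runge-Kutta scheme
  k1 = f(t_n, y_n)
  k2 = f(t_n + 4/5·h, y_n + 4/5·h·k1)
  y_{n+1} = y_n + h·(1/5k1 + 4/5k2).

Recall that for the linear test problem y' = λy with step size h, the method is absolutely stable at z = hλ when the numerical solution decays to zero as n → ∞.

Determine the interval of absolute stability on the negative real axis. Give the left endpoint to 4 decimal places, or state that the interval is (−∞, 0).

z∈(-1.5625,0).

Set f=λy, z=hλ:
  k1=λy_n ⇒ h·k1=z·y_n;  k2=λ(1+4/5z)y_n ⇒ h·k2=z(1+4/5z)y_n
  y_{n+1}/y_n = 1 + 1/5z + 4/5z(1+4/5z) = 1 + z + 16/25z²
  so R(z) = 1 + z + 16/25z².

Boundary: |R(x)|=1, x<0.
x=-1.24: |R|=0.7441
R=1: x+16/25x²=0 ⇒ x=−25/16=-1.5625; min R=1−1/(4·16/25)=0.6094>−1
Confirm numerically:
  x=-1.443: |R|=0.88964 <1
  x=-1.286: |R|=0.77243 <1
  x=-0.963: |R|=0.63052 <1
  x=-0.932: |R|=0.62392 <1
  x=-2.008: |R|=1.57252 >1
  x=-2.006: |R|=1.56938 >1
  x=-1.840: |R|=1.32678 >1
So |R|<1 on (-1.5625, 0).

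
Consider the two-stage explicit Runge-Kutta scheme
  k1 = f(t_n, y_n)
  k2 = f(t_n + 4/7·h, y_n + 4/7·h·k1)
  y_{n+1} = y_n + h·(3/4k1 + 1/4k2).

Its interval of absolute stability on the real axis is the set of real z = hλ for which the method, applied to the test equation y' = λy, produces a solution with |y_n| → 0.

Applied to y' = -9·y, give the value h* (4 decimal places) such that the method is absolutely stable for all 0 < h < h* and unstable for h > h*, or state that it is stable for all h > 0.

With y'=λy (z=hλ):
  k1=λy_n ⇒ h·k1=z·y_n;  k2=λ(1+4/7z)y_n ⇒ h·k2=z(1+4/7z)y_n
  y_{n+1}/y_n = 1 + 3/4z + 1/4z(1+4/7z) = 1 + z + 1/7z²
  so R(z) = 1 + z + 1/7z².

Boundary: |R(x)|=1, x<0.
x=-0.86: |R|=0.2457
R=1: x+1/7x²=0 ⇒ x=−7=-7.0000; min R=1−1/(4·1/7)=-0.7500>−1
Confirm numerically:
  x=-6.378: |R|=0.43327 <1
  x=-6.007: |R|=0.14786 <1
  x=-5.118: |R|=0.37601 <1
  x=-4.167: |R|=0.68644 <1
  x=-7.467: |R|=1.49816 >1
  x=-7.311: |R|=1.32482 >1
  x=-7.303: |R|=1.31612 >1
So |R|<1 on (-7.0000, 0).

(-7.0000,0); λ=-9 ⇒ h* = (7)/9 = 0.7778.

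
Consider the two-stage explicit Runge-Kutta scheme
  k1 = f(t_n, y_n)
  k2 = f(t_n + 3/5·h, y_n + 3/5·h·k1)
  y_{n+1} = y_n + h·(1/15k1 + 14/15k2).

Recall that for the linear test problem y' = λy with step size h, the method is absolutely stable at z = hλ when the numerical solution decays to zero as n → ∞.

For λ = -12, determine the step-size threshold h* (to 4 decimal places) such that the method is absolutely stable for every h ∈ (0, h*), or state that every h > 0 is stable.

On y'=λy, z=hλ:
  k1=λy_n ⇒ h·k1=z·y_n;  k2=λ(1+3/5z)y_n ⇒ h·k2=z(1+3/5z)y_n
  y_{n+1}/y_n = 1 + 1/15z + 14/15z(1+3/5z) = 1 + z + 14/25z²
  so R(z) = 1 + z + 14/25z².

Need |R(x)|<1, x<0.
x=-1.4: |R|=0.6976
R=1: x+14/25x²=0 ⇒ x=−25/14=-1.7857; min R=1−1/(4·14/25)=0.5536>−1
Confirm numerically:
  x=-1.693: |R|=0.91210 <1
  x=-1.412: |R|=0.70450 <1
  x=-0.998: |R|=0.55976 <1
  x=-2.351: |R|=1.74423 >1
  x=-2.288: |R|=1.64357 >1
  x=-1.982: |R|=1.21786 >1
So |R|<1 on (-1.7857, 0).

(-1.7857,0); λ=-12 ⇒ h* = (25/14)/12 = 0.1488.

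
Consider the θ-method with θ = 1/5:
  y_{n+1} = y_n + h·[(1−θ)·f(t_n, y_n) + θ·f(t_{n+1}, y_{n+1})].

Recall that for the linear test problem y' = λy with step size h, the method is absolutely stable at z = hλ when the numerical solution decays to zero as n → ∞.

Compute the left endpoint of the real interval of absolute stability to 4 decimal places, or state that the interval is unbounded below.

left endpoint -3.3333.

With y'=λy (z=hλ):
  y_{n+1} = y_n + z·[4/5·y_n + 1/5·y_{n+1}] ⇒ (1 − 1/5z)y_{n+1} = (1 + 4/5z)y_n
  R(z) = (1 + 4/5z)/(1 − 1/5z).

Boundary: |R(x)|=1, x<0.
x=-1.77: |R|=0.3072
R=−1: 1+4/5x = −1+1/5x ⇒ -3/5x=2 ⇒ x=2/(-3/5)=-3.3333
Confirm numerically:
  x=-3.196: |R|=0.94973 <1
  x=-1.880: |R|=0.36628 <1
  x=-1.472: |R|=0.13721 <1
  x=-3.653: |R|=1.11083 >1
  x=-3.494: |R|=1.05675 >1
So |R|<1 on (-3.3333, 0).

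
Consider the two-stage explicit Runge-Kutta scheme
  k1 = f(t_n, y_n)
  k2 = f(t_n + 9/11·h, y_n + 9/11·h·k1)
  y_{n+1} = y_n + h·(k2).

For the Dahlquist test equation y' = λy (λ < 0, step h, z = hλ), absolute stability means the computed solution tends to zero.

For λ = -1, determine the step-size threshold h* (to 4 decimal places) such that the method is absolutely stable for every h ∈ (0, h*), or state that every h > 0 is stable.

With y'=λy (z=hλ):
  k1=λy_n ⇒ h·k1=z·y_n;  k2=λ(1+9/11z)y_n ⇒ h·k2=z(1+9/11z)y_n
  y_{n+1}/y_n = 1 + z(1+9/11z) = 1 + z + 9/11z²
  so R(z) = 1 + z + 9/11z².

Boundary: |R(x)|=1, x<0.
x=-1.18: |R|=0.9592
R=1: x+9/11x²=0 ⇒ x=−11/9=-1.2222; min R=1−1/(4·9/11)=0.6944>−1
Confirm numerically:
  x=-1.158: |R|=0.93915 <1
  x=-0.988: |R|=0.81066 <1
  x=-0.551: |R|=0.69740 <1
  x=-0.548: |R|=0.69770 <1
  x=-1.503: |R|=1.34528 >1
  x=-1.380: |R|=1.17815 >1
  x=-1.333: |R|=1.12082 >1
Stable set (-1.2222, 0).

(-1.2222,0); λ=-1 ⇒ h* = (11/9)/1 = 1.2222.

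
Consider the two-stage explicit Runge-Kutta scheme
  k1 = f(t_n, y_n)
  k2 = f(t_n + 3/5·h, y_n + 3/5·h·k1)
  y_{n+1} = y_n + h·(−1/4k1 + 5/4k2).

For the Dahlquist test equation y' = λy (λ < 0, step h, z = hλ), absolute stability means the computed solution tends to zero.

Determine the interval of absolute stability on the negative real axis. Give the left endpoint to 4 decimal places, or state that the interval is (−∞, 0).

(-1.3333, 0).

Test eqn y'=λy, z=hλ:
  k1=λy_n ⇒ h·k1=z·y_n;  k2=λ(1+3/5z)y_n ⇒ h·k2=z(1+3/5z)y_n
  y_{n+1}/y_n = 1 − 1/4z + 5/4z(1+3/5z) = 1 + z + 3/4z²
  so R(z) = 1 + z + 3/4z².

Find x<0 with |R(x)|<1.
x=-1.26: |R|=0.9307
R=1: x+3/4x²=0 ⇒ x=−4/3=-1.3333; min R=1−1/(4·3/4)=0.6667>−1
Confirm numerically:
  x=-1.219: |R|=0.89547 <1
  x=-1.135: |R|=0.83117 <1
  x=-0.975: |R|=0.73797 <1
  x=-0.647: |R|=0.66696 <1
  x=-1.899: |R|=1.80565 >1
  x=-1.642: |R|=1.38012 >1
  x=-1.492: |R|=1.17755 >1
Interval (-1.3333, 0).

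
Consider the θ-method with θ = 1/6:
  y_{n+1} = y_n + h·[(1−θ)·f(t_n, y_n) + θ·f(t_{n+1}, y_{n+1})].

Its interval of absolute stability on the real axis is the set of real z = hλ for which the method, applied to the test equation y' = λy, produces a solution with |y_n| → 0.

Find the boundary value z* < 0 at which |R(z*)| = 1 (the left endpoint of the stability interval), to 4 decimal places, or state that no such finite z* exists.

With y'=λy (z=hλ):
  y_{n+1} = y_n + z·[5/6·y_n + 1/6·y_{n+1}] ⇒ (1 − 1/6z)y_{n+1} = (1 + 5/6z)y_n
  Hence R(z) = (1 + 5/6z)/(1 − 1/6z).

Need |R(x)|<1, x<0.
x=-1.06: |R|=0.0992
R=−1: 1+5/6x = −1+1/6x ⇒ -2/3x=2 ⇒ x=2/(-2/3)=-3.0000
Confirm numerically:
  x=-2.763: |R|=0.89182 <1
  x=-2.751: |R|=0.88618 <1
  x=-2.681: |R|=0.85301 <1
  x=-1.369: |R|=0.11467 <1
  x=-3.152: |R|=1.06643 >1
  x=-3.125: |R|=1.05479 >1
Stable set (-3.0000, 0).

left endpoint -3.0000.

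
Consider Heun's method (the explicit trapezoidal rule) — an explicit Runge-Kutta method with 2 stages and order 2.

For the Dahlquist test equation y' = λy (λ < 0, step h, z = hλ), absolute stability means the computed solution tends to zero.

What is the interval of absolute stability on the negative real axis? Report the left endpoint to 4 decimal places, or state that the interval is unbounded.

With y'=λy (z=hλ):
  order 2, 2-stage ⇒ R(z)=1+z+z^2/2
  (e.g. R(-0.55)=0.60125, |R|=0.60125)

Solve |R(x)|<1 on ℝ⁻.
x=-0.55: |R|=0.6013
|R(-1.99)|=0.9900 |R(-1.75)|=0.7812 |R(-1.37)|=0.5685
Bisect:
  x_lo=-2.7927 |R|=2.1069  x_hi=-0.2341 |R|=0.7933
  mid=-1.51340 |R|=0.63179 →hi
  mid=-2.15304 |R|=1.16476 →lo
  mid=-1.83322 |R|=0.84713 →hi
  mid=-1.99313 |R|=0.99316 →hi
  mid=-2.07309 |R|=1.07576 →lo
  mid=-2.03311 |R|=1.03366 →lo
  mid=-2.01312 |R|=1.01321 →lo
  mid=-2.00313 |R|=1.00313 →lo
  ...
  [-2.00000,-1.99985] ⇒ x*=-2.0000
So |R|<1 on (-2.0000, 0).

(-2.0000, 0).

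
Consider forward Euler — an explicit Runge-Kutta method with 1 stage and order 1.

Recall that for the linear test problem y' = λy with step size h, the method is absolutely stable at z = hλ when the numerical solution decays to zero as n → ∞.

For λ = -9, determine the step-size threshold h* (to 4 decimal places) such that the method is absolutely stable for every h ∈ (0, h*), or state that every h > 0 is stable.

On y'=λy, z=hλ:
  order 1, 1-stage ⇒ R(z)=1+z
  (e.g. R(-1.22)=-0.22000, |R|=0.22000)

Solve |R(x)|<1 on ℝ⁻.
x=-1.22: |R|=0.2200
|R(-2.31)|=1.3100 |R(-0.86)|=0.1400 |R(-0.55)|=0.4500
Bisect:
  x_lo=-2.7199 |R|=1.7199  x_hi=-0.2652 |R|=0.7348
  mid=-1.49255 |R|=0.49255 →hi
  mid=-2.10624 |R|=1.10624 →lo
  mid=-1.79939 |R|=0.79939 →hi
  mid=-1.95281 |R|=0.95281 →hi
  mid=-2.02953 |R|=1.02953 →lo
  mid=-1.99117 |R|=0.99117 →hi
  mid=-2.01035 |R|=1.01035 →lo
  ...
  [-2.00001,-1.99986] ⇒ x*=-2.0000
So |R|<1 on (-2.0000, 0).

(-2.0000,0); λ=-9 ⇒ h* = 0.2222.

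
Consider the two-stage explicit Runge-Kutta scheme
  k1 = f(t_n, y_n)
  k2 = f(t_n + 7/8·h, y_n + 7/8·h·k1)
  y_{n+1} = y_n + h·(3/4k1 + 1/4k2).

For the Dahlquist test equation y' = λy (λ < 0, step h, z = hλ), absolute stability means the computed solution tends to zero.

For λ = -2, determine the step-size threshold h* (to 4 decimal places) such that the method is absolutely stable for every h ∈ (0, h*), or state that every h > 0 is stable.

(-4.5714,0); λ=-2 ⇒ h* = (32/7)/2 = 2.2857.

Test eqn y'=λy, z=hλ:
  k1=λy_n ⇒ h·k1=z·y_n;  k2=λ(1+7/8z)y_n ⇒ h·k2=z(1+7/8z)y_n
  y_{n+1}/y_n = 1 + 3/4z + 1/4z(1+7/8z) = 1 + z + 7/32z²
  R(z) = 1 + z + 7/32z².

Find x<0 with |R(x)|<1.
x=-0.39: |R|=0.6433
R=1: x+7/32x²=0 ⇒ x=−32/7=-4.5714; min R=1−1/(4·7/32)=-0.1429>−1
Confirm numerically:
  x=-4.418: |R|=0.85172 <1
  x=-3.983: |R|=0.48731 <1
  x=-1.973: |R|=0.12147 <1
  x=-4.787: |R|=1.22574 >1
  x=-4.753: |R|=1.18878 >1
  x=-4.690: |R|=1.12165 >1
So |R|<1 on (-4.5714, 0).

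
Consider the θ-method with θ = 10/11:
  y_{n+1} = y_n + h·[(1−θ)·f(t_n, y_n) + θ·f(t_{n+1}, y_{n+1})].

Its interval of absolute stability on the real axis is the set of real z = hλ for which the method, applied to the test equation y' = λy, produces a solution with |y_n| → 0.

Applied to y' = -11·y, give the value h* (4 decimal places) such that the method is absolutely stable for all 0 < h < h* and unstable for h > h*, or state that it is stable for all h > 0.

Set f=λy, z=hλ:
  y_{n+1} = y_n + z·[1/11·y_n + 10/11·y_{n+1}] ⇒ (1 − 10/11z)y_{n+1} = (1 + 1/11z)y_n
  Hence R(z) = (1 + 1/11z)/(1 − 10/11z).

Solve |R(x)|<1 on ℝ⁻.
x=-1.53: |R|=0.3601
x=-2: |R|=0.2903
x=-10: |R|=0.0090
x=-100: |R|=0.0880
θ=10/11≥1/2 ⇒ |1+1/11x|<|1−10/11x| ∀x<0 ⇒ stable on all of ℝ⁻.

(−∞, 0) — no finite endpoint. Any h>0 works for λ=-11.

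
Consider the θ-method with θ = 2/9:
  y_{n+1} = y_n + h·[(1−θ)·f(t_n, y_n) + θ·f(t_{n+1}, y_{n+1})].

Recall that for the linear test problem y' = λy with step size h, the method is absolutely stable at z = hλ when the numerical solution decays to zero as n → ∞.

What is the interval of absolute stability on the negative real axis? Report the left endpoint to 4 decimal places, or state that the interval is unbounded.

z∈(-3.6000,0).

With y'=λy (z=hλ):
  y_{n+1} = y_n + z·[7/9·y_n + 2/9·y_{n+1}] ⇒ (1 − 2/9z)y_{n+1} = (1 + 7/9z)y_n
  Hence R(z) = (1 + 7/9z)/(1 − 2/9z).

Boundary: |R(x)|=1, x<0.
x=-0.3: |R|=0.7188
R=−1: 1+7/9x = −1+2/9x ⇒ -5/9x=2 ⇒ x=2/(-5/9)=-3.6000
Confirm numerically:
  x=-2.545: |R|=0.62562 <1
  x=-2.368: |R|=0.55154 <1
  x=-2.174: |R|=0.46584 <1
  x=-3.875: |R|=1.08209 >1
  x=-3.756: |R|=1.04724 >1
  x=-3.701: |R|=1.03079 >1
Interval (-3.6000, 0).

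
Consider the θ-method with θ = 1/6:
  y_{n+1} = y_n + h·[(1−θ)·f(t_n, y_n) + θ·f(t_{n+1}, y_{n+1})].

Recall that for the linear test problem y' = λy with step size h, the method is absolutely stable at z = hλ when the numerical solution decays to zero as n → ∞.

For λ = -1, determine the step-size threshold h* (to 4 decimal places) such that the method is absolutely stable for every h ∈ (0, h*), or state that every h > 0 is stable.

Set f=λy, z=hλ:
  y_{n+1} = y_n + z·[5/6·y_n + 1/6·y_{n+1}] ⇒ (1 − 1/6z)y_{n+1} = (1 + 5/6z)y_n
  R(z) = (1 + 5/6z)/(1 − 1/6z).

Need |R(x)|<1, x<0.
x=-1.04: |R|=0.1136
R=−1: 1+5/6x = −1+1/6x ⇒ -2/3x=2 ⇒ x=2/(-2/3)=-3.0000
Confirm numerically:
  x=-2.490: |R|=0.75972 <1
  x=-2.334: |R|=0.68035 <1
  x=-2.080: |R|=0.54455 <1
  x=-1.466: |R|=0.17814 <1
  x=-3.568: |R|=1.23746 >1
  x=-3.525: |R|=1.22047 >1
Stable set (-3.0000, 0).

(-3.0000,0); λ=-1 ⇒ h* = (3)/1 = 3.0000.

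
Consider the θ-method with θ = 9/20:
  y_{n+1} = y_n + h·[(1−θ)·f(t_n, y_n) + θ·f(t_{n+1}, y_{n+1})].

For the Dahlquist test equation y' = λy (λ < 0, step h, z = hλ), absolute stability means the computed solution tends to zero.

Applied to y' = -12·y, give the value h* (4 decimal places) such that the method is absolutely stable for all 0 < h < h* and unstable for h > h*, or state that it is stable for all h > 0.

Test eqn y'=λy, z=hλ:
  y_{n+1} = y_n + z·[11/20·y_n + 9/20·y_{n+1}] ⇒ (1 − 9/20z)y_{n+1} = (1 + 11/20z)y_n
  ⇒ R(z) = (1 + 11/20z)/(1 − 9/20z).

Need |R(x)|<1, x<0.
x=-1.08: |R|=0.2732
R=−1: 1+11/20x = −1+9/20x ⇒ -1/10x=2 ⇒ x=2/(-1/10)=-20.0000
Confirm numerically:
  x=-19.386: |R|=0.99369 <1
  x=-19.301: |R|=0.99278 <1
  x=-10.597: |R|=0.83700 <1
  x=-20.559: |R|=1.00545 >1
  x=-20.461: |R|=1.00452 >1
Interval (-20.0000, 0).

(-20.0000,0); λ=-12 ⇒ h* = (20)/12 = 1.6667.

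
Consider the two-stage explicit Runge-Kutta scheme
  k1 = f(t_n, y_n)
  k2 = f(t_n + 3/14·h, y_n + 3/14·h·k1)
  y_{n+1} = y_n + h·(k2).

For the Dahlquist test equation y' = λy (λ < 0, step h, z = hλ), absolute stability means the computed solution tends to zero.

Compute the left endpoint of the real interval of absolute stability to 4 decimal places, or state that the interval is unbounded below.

Test eqn y'=λy, z=hλ:
  k1=λy_n ⇒ h·k1=z·y_n;  k2=λ(1+3/14z)y_n ⇒ h·k2=z(1+3/14z)y_n
  y_{n+1}/y_n = 1 + z(1+3/14z) = 1 + z + 3/14z²
  ⇒ R(z) = 1 + z + 3/14z².

Solve |R(x)|<1 on ℝ⁻.
x=-0.38: |R|=0.6509
R=1: x+3/14x²=0 ⇒ x=−14/3=-4.6667; min R=1−1/(4·3/14)=-0.1667>−1
Confirm numerically:
  x=-3.997: |R|=0.42643 <1
  x=-2.994: |R|=0.07314 <1
  x=-2.584: |R|=0.15320 <1
  x=-5.249: |R|=1.65500 >1
  x=-5.232: |R|=1.63382 >1
  x=-5.217: |R|=1.61523 >1
Interval (-4.6667, 0).

z* = -4.6667.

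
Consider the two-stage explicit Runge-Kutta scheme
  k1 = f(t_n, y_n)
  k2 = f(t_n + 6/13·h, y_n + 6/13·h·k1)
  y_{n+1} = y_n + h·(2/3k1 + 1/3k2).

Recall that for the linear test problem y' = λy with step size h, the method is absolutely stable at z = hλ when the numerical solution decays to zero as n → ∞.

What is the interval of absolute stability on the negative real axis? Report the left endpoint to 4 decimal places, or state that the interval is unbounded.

z∈(-6.5000,0).

On y'=λy, z=hλ:
  k1=λy_n ⇒ h·k1=z·y_n;  k2=λ(1+6/13z)y_n ⇒ h·k2=z(1+6/13z)y_n
  y_{n+1}/y_n = 1 + 2/3z + 1/3z(1+6/13z) = 1 + z + 2/13z²
  so R(z) = 1 + z + 2/13z².

Solve |R(x)|<1 on ℝ⁻.
x=-0.93: |R|=0.2031
R=1: x+2/13x²=0 ⇒ x=−13/2=-6.5000; min R=1−1/(4·2/13)=-0.6250>−1
Confirm numerically:
  x=-5.961: |R|=0.50570 <1
  x=-5.909: |R|=0.46274 <1
  x=-5.280: |R|=0.00898 <1
  x=-6.798: |R|=1.31166 >1
  x=-6.616: |R|=1.11807 >1
So |R|<1 on (-6.5000, 0).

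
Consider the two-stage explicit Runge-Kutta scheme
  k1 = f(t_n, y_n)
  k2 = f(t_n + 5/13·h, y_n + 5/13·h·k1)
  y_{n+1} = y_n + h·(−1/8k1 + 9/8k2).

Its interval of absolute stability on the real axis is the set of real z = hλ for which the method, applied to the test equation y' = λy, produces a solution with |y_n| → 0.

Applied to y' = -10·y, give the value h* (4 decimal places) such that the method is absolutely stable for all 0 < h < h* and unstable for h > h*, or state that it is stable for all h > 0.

(-2.3111,0); λ=-10 ⇒ h* = (104/45)/10 = 0.2311.

Test eqn y'=λy, z=hλ:
  k1=λy_n ⇒ h·k1=z·y_n;  k2=λ(1+5/13z)y_n ⇒ h·k2=z(1+5/13z)y_n
  y_{n+1}/y_n = 1 − 1/8z + 9/8z(1+5/13z) = 1 + z + 45/104z²
  so R(z) = 1 + z + 45/104z².

Boundary: |R(x)|=1, x<0.
x=-0.39: |R|=0.6758
R=1: x+45/104x²=0 ⇒ x=−104/45=-2.3111; min R=1−1/(4·45/104)=0.4222>−1
Confirm numerically:
  x=-2.214: |R|=0.90697 <1
  x=-1.346: |R|=0.43792 <1
  x=-0.978: |R|=0.43586 <1
  x=-2.580: |R|=1.30017 >1
  x=-2.563: |R|=1.27934 >1
Interval (-2.3111, 0).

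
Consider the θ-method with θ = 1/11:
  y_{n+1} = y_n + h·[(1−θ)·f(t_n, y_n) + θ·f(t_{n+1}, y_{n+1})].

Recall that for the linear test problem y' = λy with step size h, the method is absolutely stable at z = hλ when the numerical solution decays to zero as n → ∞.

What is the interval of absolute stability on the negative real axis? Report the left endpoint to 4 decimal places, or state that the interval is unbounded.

Test eqn y'=λy, z=hλ:
  y_{n+1} = y_n + z·[10/11·y_n + 1/11·y_{n+1}] ⇒ (1 − 1/11z)y_{n+1} = (1 + 10/11z)y_n
  R(z) = (1 + 10/11z)/(1 − 1/11z).

Need |R(x)|<1, x<0.
x=-1.58: |R|=0.3816
R=−1: 1+10/11x = −1+1/11x ⇒ -9/11x=2 ⇒ x=2/(-9/11)=-2.4444
Confirm numerically:
  x=-2.005: |R|=0.69589 <1
  x=-1.414: |R|=0.25294 <1
  x=-1.011: |R|=0.07410 <1
  x=-0.991: |R|=0.09090 <1
  x=-2.854: |R|=1.26606 >1
  x=-2.813: |R|=1.24014 >1
  x=-2.756: |R|=1.20384 >1
So |R|<1 on (-2.4444, 0).

z∈(-2.4444,0).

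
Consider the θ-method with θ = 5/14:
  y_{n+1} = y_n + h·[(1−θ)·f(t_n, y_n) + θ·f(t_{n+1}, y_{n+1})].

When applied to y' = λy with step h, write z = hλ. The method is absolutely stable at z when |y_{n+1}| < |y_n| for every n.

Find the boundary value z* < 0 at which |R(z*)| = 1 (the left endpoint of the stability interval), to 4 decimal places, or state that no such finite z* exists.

z* = -7.0000.

With y'=λy (z=hλ):
  y_{n+1} = y_n + z·[9/14·y_n + 5/14·y_{n+1}] ⇒ (1 − 5/14z)y_{n+1} = (1 + 9/14z)y_n
  Hence R(z) = (1 + 9/14z)/(1 − 5/14z).

Find x<0 with |R(x)|<1.
x=-1.62: |R|=0.0262
R=−1: 1+9/14x = −1+5/14x ⇒ -2/7x=2 ⇒ x=2/(-2/7)=-7.0000
Confirm numerically:
  x=-4.765: |R|=0.76365 <1
  x=-3.174: |R|=0.48765 <1
  x=-3.094: |R|=0.46983 <1
  x=-2.958: |R|=0.43842 <1
  x=-7.333: |R|=1.02629 >1
  x=-7.280: |R|=1.02222 >1
Interval (-7.0000, 0).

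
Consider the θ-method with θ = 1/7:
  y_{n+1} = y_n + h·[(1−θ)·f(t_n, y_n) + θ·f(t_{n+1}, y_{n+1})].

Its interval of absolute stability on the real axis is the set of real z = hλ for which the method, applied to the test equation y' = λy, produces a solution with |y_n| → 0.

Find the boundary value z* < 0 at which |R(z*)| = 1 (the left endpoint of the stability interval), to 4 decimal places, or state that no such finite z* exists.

Test eqn y'=λy, z=hλ:
  y_{n+1} = y_n + z·[6/7·y_n + 1/7·y_{n+1}] ⇒ (1 − 1/7z)y_{n+1} = (1 + 6/7z)y_n
  so R(z) = (1 + 6/7z)/(1 − 1/7z).

Solve |R(x)|<1 on ℝ⁻.
x=-0.56: |R|=0.4815
R=−1: 1+6/7x = −1+1/7x ⇒ -5/7x=2 ⇒ x=2/(-5/7)=-2.8000
Confirm numerically:
  x=-2.278: |R|=0.71869 <1
  x=-2.203: |R|=0.67565 <1
  x=-1.805: |R|=0.43498 <1
  x=-3.398: |R|=1.28756 >1
  x=-3.069: |R|=1.13358 >1
Interval (-2.8000, 0).

z* = -2.8000.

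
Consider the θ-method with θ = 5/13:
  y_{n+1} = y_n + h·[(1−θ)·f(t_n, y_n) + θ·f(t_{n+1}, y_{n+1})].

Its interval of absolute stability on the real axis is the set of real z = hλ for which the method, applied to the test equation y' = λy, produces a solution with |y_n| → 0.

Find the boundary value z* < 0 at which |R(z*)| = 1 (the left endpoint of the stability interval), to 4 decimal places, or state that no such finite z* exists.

Test eqn y'=λy, z=hλ:
  y_{n+1} = y_n + z·[8/13·y_n + 5/13·y_{n+1}] ⇒ (1 − 5/13z)y_{n+1} = (1 + 8/13z)y_n
  so R(z) = (1 + 8/13z)/(1 − 5/13z).

Solve |R(x)|<1 on ℝ⁻.
x=-1.33: |R|=0.1201
R=−1: 1+8/13x = −1+5/13x ⇒ -3/13x=2 ⇒ x=2/(-3/13)=-8.6667
Confirm numerically:
  x=-8.532: |R|=0.99274 <1
  x=-6.556: |R|=0.86169 <1
  x=-6.423: |R|=0.85080 <1
  x=-4.543: |R|=0.65362 <1
  x=-9.210: |R|=1.02760 >1
  x=-8.759: |R|=1.00488 >1
Interval (-8.6667, 0).

z* = -8.6667.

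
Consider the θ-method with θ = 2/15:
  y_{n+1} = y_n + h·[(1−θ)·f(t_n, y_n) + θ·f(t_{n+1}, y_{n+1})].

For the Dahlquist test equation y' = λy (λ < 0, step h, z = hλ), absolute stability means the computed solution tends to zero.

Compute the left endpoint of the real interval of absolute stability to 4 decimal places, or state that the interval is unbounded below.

z* = -2.7273.

Set f=λy, z=hλ:
  y_{n+1} = y_n + z·[13/15·y_n + 2/15·y_{n+1}] ⇒ (1 − 2/15z)y_{n+1} = (1 + 13/15z)y_n
  Hence R(z) = (1 + 13/15z)/(1 − 2/15z).

Need |R(x)|<1, x<0.
x=-0.94: |R|=0.1647
R=−1: 1+13/15x = −1+2/15x ⇒ -11/15x=2 ⇒ x=2/(-11/15)=-2.7273
Confirm numerically:
  x=-2.642: |R|=0.95376 <1
  x=-2.452: |R|=0.84787 <1
  x=-2.209: |R|=0.70641 <1
  x=-1.944: |R|=0.54384 <1
  x=-3.156: |R|=1.22128 >1
  x=-2.834: |R|=1.05680 >1
  x=-2.812: |R|=1.04519 >1
So |R|<1 on (-2.7273, 0).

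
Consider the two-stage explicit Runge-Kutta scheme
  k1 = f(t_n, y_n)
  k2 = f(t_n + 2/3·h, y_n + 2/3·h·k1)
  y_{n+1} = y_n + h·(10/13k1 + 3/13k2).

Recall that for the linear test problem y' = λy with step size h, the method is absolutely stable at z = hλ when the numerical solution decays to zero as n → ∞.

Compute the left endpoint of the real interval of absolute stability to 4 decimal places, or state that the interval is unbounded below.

On y'=λy, z=hλ:
  k1=λy_n ⇒ h·k1=z·y_n;  k2=λ(1+2/3z)y_n ⇒ h·k2=z(1+2/3z)y_n
  y_{n+1}/y_n = 1 + 10/13z + 3/13z(1+2/3z) = 1 + z + 2/13z²
  R(z) = 1 + z + 2/13z².

Find x<0 with |R(x)|<1.
x=-0.98: |R|=0.1678
R=1: x+2/13x²=0 ⇒ x=−13/2=-6.5000; min R=1−1/(4·2/13)=-0.6250>−1
Confirm numerically:
  x=-6.163: |R|=0.68047 <1
  x=-3.679: |R|=0.59669 <1
  x=-3.076: |R|=0.62034 <1
  x=-2.643: |R|=0.56832 <1
  x=-7.047: |R|=1.59303 >1
  x=-7.044: |R|=1.58953 >1
  x=-6.530: |R|=1.03014 >1
So |R|<1 on (-6.5000, 0).

left endpoint -6.5000.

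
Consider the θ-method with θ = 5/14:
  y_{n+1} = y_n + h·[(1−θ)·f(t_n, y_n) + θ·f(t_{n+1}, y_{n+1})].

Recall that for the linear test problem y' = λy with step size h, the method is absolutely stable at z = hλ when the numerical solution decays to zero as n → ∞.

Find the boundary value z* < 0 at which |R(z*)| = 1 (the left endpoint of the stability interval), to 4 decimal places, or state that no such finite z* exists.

On y'=λy, z=hλ:
  y_{n+1} = y_n + z·[9/14·y_n + 5/14·y_{n+1}] ⇒ (1 − 5/14z)y_{n+1} = (1 + 9/14z)y_n
  so R(z) = (1 + 9/14z)/(1 − 5/14z).

Solve |R(x)|<1 on ℝ⁻.
x=-1.6: |R|=0.0182
R=−1: 1+9/14x = −1+5/14x ⇒ -2/7x=2 ⇒ x=2/(-2/7)=-7.0000
Confirm numerically:
  x=-6.699: |R|=0.97465 <1
  x=-4.242: |R|=0.68668 <1
  x=-3.882: |R|=0.62670 <1
  x=-3.329: |R|=0.52084 <1
  x=-7.558: |R|=1.04310 >1
  x=-7.527: |R|=1.04083 >1
  x=-7.060: |R|=1.00487 >1
Interval (-7.0000, 0).

z* = -7.0000.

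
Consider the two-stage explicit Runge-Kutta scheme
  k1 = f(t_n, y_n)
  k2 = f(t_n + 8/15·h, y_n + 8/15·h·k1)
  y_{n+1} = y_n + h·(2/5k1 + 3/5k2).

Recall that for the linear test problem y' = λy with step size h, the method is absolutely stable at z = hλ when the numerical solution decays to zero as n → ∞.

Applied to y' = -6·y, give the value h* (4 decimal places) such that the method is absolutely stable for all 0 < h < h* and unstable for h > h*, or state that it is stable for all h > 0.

With y'=λy (z=hλ):
  k1=λy_n ⇒ h·k1=z·y_n;  k2=λ(1+8/15z)y_n ⇒ h·k2=z(1+8/15z)y_n
  y_{n+1}/y_n = 1 + 2/5z + 3/5z(1+8/15z) = 1 + z + 8/25z²
  ⇒ R(z) = 1 + z + 8/25z².

Find x<0 with |R(x)|<1.
x=-1.53: |R|=0.2191
R=1: x+8/25x²=0 ⇒ x=−25/8=-3.1250; min R=1−1/(4·8/25)=0.2188>−1
Confirm numerically:
  x=-2.953: |R|=0.83747 <1
  x=-2.414: |R|=0.45077 <1
  x=-1.863: |R|=0.24765 <1
  x=-3.657: |R|=1.62257 >1
  x=-3.538: |R|=1.46758 >1
So |R|<1 on (-3.1250, 0).

(-3.1250,0); λ=-6 ⇒ h* = (25/8)/6 = 0.5208.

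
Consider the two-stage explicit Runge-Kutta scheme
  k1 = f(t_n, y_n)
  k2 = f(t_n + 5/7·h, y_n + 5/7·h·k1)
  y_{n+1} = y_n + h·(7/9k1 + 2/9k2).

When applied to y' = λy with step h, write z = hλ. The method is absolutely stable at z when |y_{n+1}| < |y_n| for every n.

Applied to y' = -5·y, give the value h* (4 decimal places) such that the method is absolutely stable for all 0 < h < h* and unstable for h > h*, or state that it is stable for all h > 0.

On y'=λy, z=hλ:
  k1=λy_n ⇒ h·k1=z·y_n;  k2=λ(1+5/7z)y_n ⇒ h·k2=z(1+5/7z)y_n
  y_{n+1}/y_n = 1 + 7/9z + 2/9z(1+5/7z) = 1 + z + 10/63z²
  ⇒ R(z) = 1 + z + 10/63z².

Find x<0 with |R(x)|<1.
x=-0.7: |R|=0.3778
R=1: x+10/63x²=0 ⇒ x=−63/10=-6.3000; min R=1−1/(4·10/63)=-0.5750>−1
Confirm numerically:
  x=-6.238: |R|=0.93861 <1
  x=-6.117: |R|=0.82232 <1
  x=-3.651: |R|=0.53516 <1
  x=-6.461: |R|=1.16511 >1
  x=-6.409: |R|=1.11089 >1
Interval (-6.3000, 0).

(-6.3000,0); λ=-5 ⇒ h* = (63/10)/5 = 1.2600.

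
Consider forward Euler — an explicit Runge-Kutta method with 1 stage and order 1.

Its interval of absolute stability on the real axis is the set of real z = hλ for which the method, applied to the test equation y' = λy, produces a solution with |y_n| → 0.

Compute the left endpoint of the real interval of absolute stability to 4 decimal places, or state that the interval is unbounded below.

With y'=λy (z=hλ):
  order 1, 1-stage ⇒ R(z)=1+z
  (e.g. R(-1.29)=-0.29000, |R|=0.29000)

Solve |R(x)|<1 on ℝ⁻.
x=-1.29: |R|=0.2900
|R(-2.28)|=1.2800 |R(-1.3)|=0.3000 |R(-1.27)|=0.2700
Bisect:
  x_lo=-2.3143 |R|=1.3143  x_hi=-0.0870 |R|=0.9130
  mid=-1.20067 |R|=0.20067 →hi
  mid=-1.75749 |R|=0.75749 →hi
  mid=-2.03590 |R|=1.03590 →lo
  mid=-1.89670 |R|=0.89670 →hi
  mid=-1.96630 |R|=0.96630 →hi
  mid=-2.00110 |R|=1.00110 →lo
  mid=-1.98370 |R|=0.98370 →hi
  ...
  [-2.00001,-1.99988] ⇒ x*=-2.0000
Interval (-2.0000, 0).

z* = -2.0000.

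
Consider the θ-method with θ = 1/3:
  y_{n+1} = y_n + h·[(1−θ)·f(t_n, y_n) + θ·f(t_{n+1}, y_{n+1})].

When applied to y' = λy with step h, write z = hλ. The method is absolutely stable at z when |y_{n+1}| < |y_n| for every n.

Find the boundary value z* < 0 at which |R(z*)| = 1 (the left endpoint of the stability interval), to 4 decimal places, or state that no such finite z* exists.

z* = -6.0000.

With y'=λy (z=hλ):
  y_{n+1} = y_n + z·[2/3·y_n + 1/3·y_{n+1}] ⇒ (1 − 1/3z)y_{n+1} = (1 + 2/3z)y_n
  R(z) = (1 + 2/3z)/(1 − 1/3z).

Solve |R(x)|<1 on ℝ⁻.
x=-0.96: |R|=0.2727
R=−1: 1+2/3x = −1+1/3x ⇒ -1/3x=2 ⇒ x=2/(-1/3)=-6.0000
Confirm numerically:
  x=-5.375: |R|=0.92537 <1
  x=-4.154: |R|=0.74196 <1
  x=-3.700: |R|=0.65672 <1
  x=-6.508: |R|=1.05343 >1
  x=-6.488: |R|=1.05143 >1
  x=-6.158: |R|=1.01725 >1
Stable set (-6.0000, 0).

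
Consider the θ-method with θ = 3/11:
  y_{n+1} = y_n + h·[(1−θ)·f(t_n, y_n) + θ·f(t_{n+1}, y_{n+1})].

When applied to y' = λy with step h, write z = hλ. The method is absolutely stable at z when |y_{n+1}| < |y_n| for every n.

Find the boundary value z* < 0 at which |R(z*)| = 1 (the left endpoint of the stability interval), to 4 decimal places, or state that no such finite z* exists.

z* = -4.4000.

Test eqn y'=λy, z=hλ:
  y_{n+1} = y_n + z·[8/11·y_n + 3/11·y_{n+1}] ⇒ (1 − 3/11z)y_{n+1} = (1 + 8/11z)y_n
  ⇒ R(z) = (1 + 8/11z)/(1 − 3/11z).

Find x<0 with |R(x)|<1.
x=-1.33: |R|=0.0240
R=−1: 1+8/11x = −1+3/11x ⇒ -5/11x=2 ⇒ x=2/(-5/11)=-4.4000
Confirm numerically:
  x=-4.295: |R|=0.97802 <1
  x=-4.252: |R|=0.96885 <1
  x=-4.233: |R|=0.96477 <1
  x=-4.002: |R|=0.91350 <1
  x=-4.824: |R|=1.08323 >1
  x=-4.494: |R|=1.01920 >1
  x=-4.472: |R|=1.01474 >1
Interval (-4.4000, 0).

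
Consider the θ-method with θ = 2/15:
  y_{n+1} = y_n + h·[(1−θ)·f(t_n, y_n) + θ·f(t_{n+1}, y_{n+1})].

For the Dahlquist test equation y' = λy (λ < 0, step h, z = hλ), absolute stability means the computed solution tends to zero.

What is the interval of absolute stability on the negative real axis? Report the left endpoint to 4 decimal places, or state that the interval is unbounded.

z∈(-2.7273,0).

Set f=λy, z=hλ:
  y_{n+1} = y_n + z·[13/15·y_n + 2/15·y_{n+1}] ⇒ (1 − 2/15z)y_{n+1} = (1 + 13/15z)y_n
  so R(z) = (1 + 13/15z)/(1 − 2/15z).

Need |R(x)|<1, x<0.
x=-0.53: |R|=0.5050
R=−1: 1+13/15x = −1+2/15x ⇒ -11/15x=2 ⇒ x=2/(-11/15)=-2.7273
Confirm numerically:
  x=-2.581: |R|=0.92020 <1
  x=-2.567: |R|=0.91244 <1
  x=-1.747: |R|=0.41695 <1
  x=-3.302: |R|=1.29263 >1
  x=-3.285: |R|=1.28442 >1
Interval (-2.7273, 0).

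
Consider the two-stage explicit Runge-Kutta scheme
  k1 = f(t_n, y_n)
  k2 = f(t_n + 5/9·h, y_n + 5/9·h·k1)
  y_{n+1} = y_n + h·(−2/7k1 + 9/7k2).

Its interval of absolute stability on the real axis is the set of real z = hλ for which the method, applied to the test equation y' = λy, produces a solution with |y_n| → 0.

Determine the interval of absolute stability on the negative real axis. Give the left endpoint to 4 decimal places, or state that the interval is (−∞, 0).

On y'=λy, z=hλ:
  k1=λy_n ⇒ h·k1=z·y_n;  k2=λ(1+5/9z)y_n ⇒ h·k2=z(1+5/9z)y_n
  y_{n+1}/y_n = 1 − 2/7z + 9/7z(1+5/9z) = 1 + z + 5/7z²
  Hence R(z) = 1 + z + 5/7z².

Solve |R(x)|<1 on ℝ⁻.
x=-0.86: |R|=0.6683
R=1: x+5/7x²=0 ⇒ x=−7/5=-1.4000; min R=1−1/(4·5/7)=0.6500>−1
Confirm numerically:
  x=-1.154: |R|=0.79723 <1
  x=-1.129: |R|=0.78146 <1
  x=-1.109: |R|=0.76949 <1
  x=-1.911: |R|=1.69752 >1
  x=-1.423: |R|=1.02338 >1
Interval (-1.4000, 0).

z∈(-1.4000,0).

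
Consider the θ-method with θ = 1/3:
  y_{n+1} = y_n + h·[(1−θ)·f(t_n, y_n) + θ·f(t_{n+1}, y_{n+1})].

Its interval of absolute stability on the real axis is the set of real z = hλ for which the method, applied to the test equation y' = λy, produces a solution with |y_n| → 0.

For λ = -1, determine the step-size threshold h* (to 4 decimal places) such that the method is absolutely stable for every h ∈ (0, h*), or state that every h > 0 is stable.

Test eqn y'=λy, z=hλ:
  y_{n+1} = y_n + z·[2/3·y_n + 1/3·y_{n+1}] ⇒ (1 − 1/3z)y_{n+1} = (1 + 2/3z)y_n
  R(z) = (1 + 2/3z)/(1 − 1/3z).

Solve |R(x)|<1 on ℝ⁻.
x=-1.13: |R|=0.1792
R=−1: 1+2/3x = −1+1/3x ⇒ -1/3x=2 ⇒ x=2/(-1/3)=-6.0000
Confirm numerically:
  x=-3.557: |R|=0.62742 <1
  x=-2.778: |R|=0.44237 <1
  x=-2.578: |R|=0.38652 <1
  x=-6.565: |R|=1.05907 >1
  x=-6.538: |R|=1.05641 >1
  x=-6.060: |R|=1.00662 >1
So |R|<1 on (-6.0000, 0).

(-6.0000,0); λ=-1 ⇒ h* = (6)/1 = 6.0000.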